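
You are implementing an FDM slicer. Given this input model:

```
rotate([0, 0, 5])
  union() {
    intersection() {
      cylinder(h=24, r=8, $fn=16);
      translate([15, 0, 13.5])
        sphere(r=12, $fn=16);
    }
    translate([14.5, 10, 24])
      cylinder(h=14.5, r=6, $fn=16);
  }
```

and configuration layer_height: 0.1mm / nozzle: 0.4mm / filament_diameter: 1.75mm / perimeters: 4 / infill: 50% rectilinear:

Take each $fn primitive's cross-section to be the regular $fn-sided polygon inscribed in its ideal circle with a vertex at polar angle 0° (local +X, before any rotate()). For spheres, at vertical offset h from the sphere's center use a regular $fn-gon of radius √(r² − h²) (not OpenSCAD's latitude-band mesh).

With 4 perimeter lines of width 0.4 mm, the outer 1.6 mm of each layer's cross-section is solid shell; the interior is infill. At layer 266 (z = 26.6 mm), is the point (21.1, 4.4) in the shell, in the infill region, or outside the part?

outside

At z = 26.6 mm: the cylinder does not reach this height (z outside [0, 24]); the sphere at (15, 0) is absent (|z−center|=13.100 > r=12); Keeping only the common overlap: at least one operand is absent at this height, so nothing remains; the r=6 cylinder at (14.5, 10) gives a regular 16-gon of circumradius 6 (constant along its height); Combining (union): only the r=6 cylinder at (14.5, 10) is present, so the union is just that shape — 1 connected region; (whole slice rotated 5° about Z — lengths, areas and connectivity unchanged). Overall, the cross-section is a single solid region. Undo the 5° rotation: the query point maps to (21.403, 2.544) in the un-rotated model frame. The nearest boundary edge runs (16.80, 4.46)→(18.74, 5.76); distance from the point to it = 4.17 mm. The point is not inside any of the regions above, so it lies outside the cross-section (4.17 mm from the nearest boundary).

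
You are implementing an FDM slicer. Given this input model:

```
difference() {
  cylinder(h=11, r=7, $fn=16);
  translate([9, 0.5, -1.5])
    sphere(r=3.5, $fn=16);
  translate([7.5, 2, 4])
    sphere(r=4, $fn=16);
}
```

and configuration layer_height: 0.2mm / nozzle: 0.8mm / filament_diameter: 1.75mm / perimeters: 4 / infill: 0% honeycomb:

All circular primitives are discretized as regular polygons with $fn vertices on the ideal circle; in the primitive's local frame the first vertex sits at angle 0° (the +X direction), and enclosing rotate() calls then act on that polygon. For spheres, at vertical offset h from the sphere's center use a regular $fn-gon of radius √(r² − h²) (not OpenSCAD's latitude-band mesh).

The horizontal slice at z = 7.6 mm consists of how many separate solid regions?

1

At z = 7.6 mm: the r=7 cylinder contributes a regular 16-gon of circumradius 7; the sphere at (9, 0.5) is absent (|z−center|=9.100 > r=3.5); the r=4 sphere at (7.5, 2) contributes a regular 16-gon of circumradius √(4²−3.6²) = 1.744; Subtracting the remaining from the first: starting from the r=7 cylinder, the r=4 sphere at (7.5, 2) partially overlaps it — only the 1.70 mm² overlap (of its 9.31 mm²) is removed, clipping the outline — 1 connected region. The result has 1 disconnected region.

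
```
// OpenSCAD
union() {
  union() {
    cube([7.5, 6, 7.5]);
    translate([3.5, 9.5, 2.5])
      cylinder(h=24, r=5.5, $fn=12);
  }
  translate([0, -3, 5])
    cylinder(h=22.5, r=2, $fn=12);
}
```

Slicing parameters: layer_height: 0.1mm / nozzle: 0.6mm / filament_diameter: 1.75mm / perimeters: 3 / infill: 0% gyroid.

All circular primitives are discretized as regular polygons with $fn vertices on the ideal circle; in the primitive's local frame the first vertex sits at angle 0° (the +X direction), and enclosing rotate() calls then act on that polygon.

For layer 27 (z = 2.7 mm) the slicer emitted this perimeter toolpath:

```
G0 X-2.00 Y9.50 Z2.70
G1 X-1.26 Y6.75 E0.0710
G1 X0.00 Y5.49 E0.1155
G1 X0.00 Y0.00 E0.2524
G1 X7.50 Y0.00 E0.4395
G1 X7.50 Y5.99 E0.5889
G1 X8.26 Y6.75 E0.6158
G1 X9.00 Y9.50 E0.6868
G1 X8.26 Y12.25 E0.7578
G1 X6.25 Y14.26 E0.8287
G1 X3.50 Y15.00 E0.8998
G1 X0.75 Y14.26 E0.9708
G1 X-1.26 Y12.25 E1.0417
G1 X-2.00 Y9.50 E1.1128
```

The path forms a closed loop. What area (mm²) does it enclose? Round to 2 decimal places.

Apply the shoelace formula to the sequence of (X, Y) vertices; enclosed area = 125.27 mm².

125.27 mm²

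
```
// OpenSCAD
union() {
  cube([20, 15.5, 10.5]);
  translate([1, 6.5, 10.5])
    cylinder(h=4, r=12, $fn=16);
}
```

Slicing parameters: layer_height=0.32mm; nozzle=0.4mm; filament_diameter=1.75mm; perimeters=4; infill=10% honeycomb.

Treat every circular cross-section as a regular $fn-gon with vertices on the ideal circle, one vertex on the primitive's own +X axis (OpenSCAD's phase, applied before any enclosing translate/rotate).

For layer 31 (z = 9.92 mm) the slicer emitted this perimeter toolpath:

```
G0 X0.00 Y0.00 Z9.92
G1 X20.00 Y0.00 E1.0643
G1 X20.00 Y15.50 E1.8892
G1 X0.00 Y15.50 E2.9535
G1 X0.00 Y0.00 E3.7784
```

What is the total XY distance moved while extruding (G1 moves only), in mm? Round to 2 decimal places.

71.00 mm

Sum the Euclidean lengths of each G1 segment: total = 71.00 mm.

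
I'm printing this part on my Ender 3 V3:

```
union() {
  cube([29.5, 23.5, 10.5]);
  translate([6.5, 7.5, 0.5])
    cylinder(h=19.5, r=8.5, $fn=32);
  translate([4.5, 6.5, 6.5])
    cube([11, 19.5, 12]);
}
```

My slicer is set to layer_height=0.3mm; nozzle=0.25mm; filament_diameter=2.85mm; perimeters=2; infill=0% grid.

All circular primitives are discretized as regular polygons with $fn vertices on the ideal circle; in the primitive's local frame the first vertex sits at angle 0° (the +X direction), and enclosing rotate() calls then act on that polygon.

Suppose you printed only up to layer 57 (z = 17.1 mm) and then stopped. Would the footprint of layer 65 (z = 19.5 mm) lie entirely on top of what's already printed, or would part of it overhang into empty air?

Compare the two slices. At z = 17.1: the cube does not reach this height (z outside [0, 10.5]); the r=8.5 cylinder at (6.5, 7.5) gives a regular 32-gon of circumradius 8.5 (constant along its height) (area = (32/2)·8.500²·sin(360°/32) = 225.52 mm²); the cube at (4.5, 6.5) (footprint 11×19.5) is included at this height (area 214.50 mm²); Combining (union): the regions partially overlap — summed areas 440.02 mm² minus the doubly-counted overlap 83.62 mm² gives 356.40 mm² — area = 356.40 mm². At z = 19.5: the cube is not intersected at this z (z outside [0, 10.5]); the r=8.5 cylinder at (6.5, 7.5) gives a regular 32-gon of circumradius 8.5 (constant along its height) (area = (32/2)·8.500²·sin(360°/32) = 225.52 mm²); the cube at (4.5, 6.5) is absent (z outside [6.5, 18.5]); Merging all regions: only the r=8.5 cylinder at (6.5, 7.5) is present, so the union is just that shape — area = 225.52 mm². Checking containment: the cross-section at z = 19.5 is a subset of the cross-section at z = 17.1.

entirely on top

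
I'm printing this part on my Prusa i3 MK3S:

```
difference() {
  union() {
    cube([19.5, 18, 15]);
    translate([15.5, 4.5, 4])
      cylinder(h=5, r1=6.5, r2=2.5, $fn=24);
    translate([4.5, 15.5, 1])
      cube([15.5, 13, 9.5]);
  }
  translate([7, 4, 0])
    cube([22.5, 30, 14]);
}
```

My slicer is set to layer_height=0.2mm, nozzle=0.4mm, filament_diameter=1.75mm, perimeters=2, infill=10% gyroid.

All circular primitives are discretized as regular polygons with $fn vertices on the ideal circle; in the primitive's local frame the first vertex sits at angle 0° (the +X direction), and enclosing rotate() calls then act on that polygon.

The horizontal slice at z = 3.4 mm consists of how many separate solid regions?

At z = 3.4 mm: the cube is present — its section is the full 19.5×18 rectangle; the cone at (15.5, 4.5) does not reach this height (z outside [4, 9]); the cube at (4.5, 15.5) is present — its section is the full 15.5×13 rectangle; Taking the union: the regions partially overlap (shared area 37.50 mm²), so overlapping operands fuse into one piece — 1 connected region; the 22.5×30 cube at (7, 4) contributes its full rectangle; Taking the first minus the rest: starting from the result so far, the 22.5×30 cube at (7, 4) partially overlaps it — only the 312.75 mm² overlap (of its 675.00 mm²) is removed, clipping the outline — 1 connected region. The result has 1 disconnected region.

1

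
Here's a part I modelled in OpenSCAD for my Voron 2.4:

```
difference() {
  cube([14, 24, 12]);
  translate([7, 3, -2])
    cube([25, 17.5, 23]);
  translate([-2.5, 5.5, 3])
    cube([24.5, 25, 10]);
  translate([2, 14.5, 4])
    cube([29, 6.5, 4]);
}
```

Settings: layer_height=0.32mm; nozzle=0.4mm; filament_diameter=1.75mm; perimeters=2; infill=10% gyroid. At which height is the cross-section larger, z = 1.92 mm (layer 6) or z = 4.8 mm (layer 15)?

layer 6 (z = 1.92 mm)

Layer 6 (z = 1.92): the cube is present — its section is the full 14×24 rectangle (area 336.00 mm²); the 25×17.5 cube at (7, 3) contributes its full rectangle (area 437.50 mm²); the cube at (-2.5, 5.5) does not reach this height (z outside [3, 13]); the cube at (2, 14.5) is absent (z outside [4, 8]); After the difference (first − rest): starting from the 14×24 cube (336.00 mm²), the 25×17.5 cube at (7, 3) partially overlaps it — only the 122.50 mm² overlap (of its 437.50 mm²) is removed, clipping the outline — area = 213.50 mm². So its area = 213.50 mm². Layer 15 (z = 4.8): the cube (footprint 14×24) is included at this height (area 336.00 mm²); the 25×17.5 cube at (7, 3) contributes its full rectangle (area 437.50 mm²); the cube at (-2.5, 5.5) (footprint 24.5×25) is included at this height (area 612.50 mm²); the cube at (2, 14.5) is present — its section is the full 29×6.5 rectangle (area 188.50 mm²); After the difference (first − rest): starting from the 14×24 cube (336.00 mm²), the 25×17.5 cube at (7, 3) partially overlaps it — only the 122.50 mm² overlap (of its 437.50 mm²) is removed, clipping the outline; the 24.5×25 cube at (-2.5, 5.5) partially overlaps it — only the 154.00 mm² overlap (of its 612.50 mm²) is removed, clipping the outline; the 29×6.5 cube at (2, 14.5) misses the remaining region (no effect) — area = 59.50 mm². So its area = 59.50 mm². Layer 6 is larger (213.50 vs 59.50 mm²).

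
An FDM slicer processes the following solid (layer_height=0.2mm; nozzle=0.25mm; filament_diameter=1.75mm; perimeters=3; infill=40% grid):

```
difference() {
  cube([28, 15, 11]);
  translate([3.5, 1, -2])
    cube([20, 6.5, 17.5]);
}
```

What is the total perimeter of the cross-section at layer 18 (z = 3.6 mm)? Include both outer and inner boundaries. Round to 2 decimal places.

139.00 mm

At z = 3.6 mm: the 28×15 cube contributes its full rectangle (perimeter 86.00 mm); the cube at (3.5, 1) (footprint 20×6.5) is included at this height (perimeter 53.00 mm); Subtracting the remaining from the first: starting from the 28×15 cube, the 20×6.5 cube at (3.5, 1) lies wholly inside it (removes its full 130.00 mm² and its 53.00 mm outline becomes a hole wall) — boundary (outer + 1 inner loop) = 139.00 mm. Overall, the cross-section is one region with 1 hole. Total boundary length (outer + inner) = 139.00 mm.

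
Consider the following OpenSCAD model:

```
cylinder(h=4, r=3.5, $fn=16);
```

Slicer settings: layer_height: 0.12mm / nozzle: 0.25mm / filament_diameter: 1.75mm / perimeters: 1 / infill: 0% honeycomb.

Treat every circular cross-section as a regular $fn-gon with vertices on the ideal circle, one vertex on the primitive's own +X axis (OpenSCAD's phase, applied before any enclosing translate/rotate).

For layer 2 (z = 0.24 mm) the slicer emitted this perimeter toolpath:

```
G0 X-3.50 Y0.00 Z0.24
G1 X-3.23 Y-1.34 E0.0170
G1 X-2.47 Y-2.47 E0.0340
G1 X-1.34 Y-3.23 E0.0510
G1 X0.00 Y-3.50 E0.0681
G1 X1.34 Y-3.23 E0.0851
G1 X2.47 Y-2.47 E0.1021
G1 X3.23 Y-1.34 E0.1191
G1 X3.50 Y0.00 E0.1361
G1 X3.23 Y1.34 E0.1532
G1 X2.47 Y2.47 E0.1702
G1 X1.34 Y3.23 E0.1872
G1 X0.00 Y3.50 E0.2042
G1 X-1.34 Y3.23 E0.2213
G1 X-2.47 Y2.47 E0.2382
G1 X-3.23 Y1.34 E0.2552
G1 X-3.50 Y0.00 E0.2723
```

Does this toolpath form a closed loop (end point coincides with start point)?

yes

Start point (G0): (-3.50, 0.00). End point (last G1): the path returns to the start — closed.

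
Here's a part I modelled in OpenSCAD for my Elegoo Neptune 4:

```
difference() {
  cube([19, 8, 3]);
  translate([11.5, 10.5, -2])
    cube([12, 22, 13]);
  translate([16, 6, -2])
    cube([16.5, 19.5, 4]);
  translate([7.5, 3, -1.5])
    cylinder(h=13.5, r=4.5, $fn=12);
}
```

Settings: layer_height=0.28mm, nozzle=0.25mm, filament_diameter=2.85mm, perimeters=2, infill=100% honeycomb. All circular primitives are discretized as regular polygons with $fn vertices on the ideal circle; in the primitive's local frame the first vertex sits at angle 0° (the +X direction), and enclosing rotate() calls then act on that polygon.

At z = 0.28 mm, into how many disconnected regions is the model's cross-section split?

At z = 0.28 mm: the 19×8 cube contributes its full rectangle; the cube at (11.5, 10.5) (footprint 12×22) is included at this height; the 16.5×19.5 cube at (16, 6) contributes its full rectangle; the cylinder at (7.5, 3): section is a regular 12-gon, circumradius r=4.5; Taking the first minus the rest: starting from the 19×8 cube, the 12×22 cube at (11.5, 10.5) misses the remaining region (no effect); the 16.5×19.5 cube at (16, 6) partially overlaps it — only the 6.00 mm² overlap (of its 321.75 mm²) is removed, clipping the outline; the r=4.5 cylinder at (7.5, 3) partially overlaps it — only the 54.55 mm² overlap (of its 60.75 mm²) is removed, clipping the outline — 1 connected region. The result has 1 disconnected region.

1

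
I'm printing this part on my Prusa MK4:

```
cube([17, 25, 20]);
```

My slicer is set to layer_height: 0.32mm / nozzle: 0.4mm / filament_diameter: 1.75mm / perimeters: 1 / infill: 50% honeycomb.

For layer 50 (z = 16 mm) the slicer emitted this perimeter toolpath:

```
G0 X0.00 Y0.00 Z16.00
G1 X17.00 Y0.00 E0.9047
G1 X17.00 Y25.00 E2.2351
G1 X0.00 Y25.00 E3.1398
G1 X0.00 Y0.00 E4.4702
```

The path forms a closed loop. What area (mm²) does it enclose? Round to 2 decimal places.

Apply the shoelace formula to the sequence of (X, Y) vertices; enclosed area = 425.00 mm².

425.00 mm²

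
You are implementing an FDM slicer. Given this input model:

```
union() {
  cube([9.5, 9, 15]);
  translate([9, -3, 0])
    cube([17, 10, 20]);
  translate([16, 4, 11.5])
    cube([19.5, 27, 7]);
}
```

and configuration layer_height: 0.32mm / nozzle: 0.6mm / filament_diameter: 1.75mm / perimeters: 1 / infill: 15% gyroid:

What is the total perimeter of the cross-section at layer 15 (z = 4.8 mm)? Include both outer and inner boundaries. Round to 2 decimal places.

At z = 4.8 mm: the 9.5×9 cube contributes its full rectangle (perimeter 37.00 mm); the 17×10 cube at (9, -3) contributes its full rectangle (perimeter 54.00 mm); the cube at (16, 4) is not intersected at this z (z outside [11.5, 18.5]); Combining (union): the regions partially overlap (shared area 3.50 mm²), so the edge portions inside another operand are dropped and the merged outline is re-measured after clipping — boundary = 76.00 mm. Overall, the cross-section is a single solid region. Total boundary length (outer) = 76.00 mm.

76.00 mm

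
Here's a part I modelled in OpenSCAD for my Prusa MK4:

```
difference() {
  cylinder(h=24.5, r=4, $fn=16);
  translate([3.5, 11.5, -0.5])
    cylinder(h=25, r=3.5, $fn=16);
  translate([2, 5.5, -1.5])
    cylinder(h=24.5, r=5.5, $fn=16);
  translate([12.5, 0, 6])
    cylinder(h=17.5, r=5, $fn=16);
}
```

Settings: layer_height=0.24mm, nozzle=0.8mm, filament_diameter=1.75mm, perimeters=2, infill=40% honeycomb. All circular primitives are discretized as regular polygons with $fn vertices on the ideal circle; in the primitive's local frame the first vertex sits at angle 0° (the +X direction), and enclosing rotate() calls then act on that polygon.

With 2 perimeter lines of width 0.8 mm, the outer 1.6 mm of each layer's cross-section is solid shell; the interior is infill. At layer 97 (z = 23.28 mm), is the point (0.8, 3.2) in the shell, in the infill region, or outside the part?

At z = 23.28 mm: the r=4 cylinder gives a regular 16-gon of circumradius 4 (constant along its height); the cylinder at (3.5, 11.5): section is a regular 16-gon, circumradius r=3.5; the cylinder at (2, 5.5) does not reach this height (z outside [-1.5, 23]); the r=5 cylinder at (12.5, 0) contributes a regular 16-gon of circumradius 5; Taking the first minus the rest: starting from the r=4 cylinder, the r=3.5 cylinder at (3.5, 11.5) misses the remaining region (no effect); the r=5 cylinder at (12.5, 0) misses the remaining region (no effect) — 1 connected region. Overall, the cross-section is a single solid region. The nearest boundary edge runs (0.00, 4.00)→(1.53, 3.70); distance from the point to it = 0.63 mm. The point is inside the cross-section, 0.63 mm from the nearest boundary — within the 1.6 mm shell band (2 × 0.8).

shell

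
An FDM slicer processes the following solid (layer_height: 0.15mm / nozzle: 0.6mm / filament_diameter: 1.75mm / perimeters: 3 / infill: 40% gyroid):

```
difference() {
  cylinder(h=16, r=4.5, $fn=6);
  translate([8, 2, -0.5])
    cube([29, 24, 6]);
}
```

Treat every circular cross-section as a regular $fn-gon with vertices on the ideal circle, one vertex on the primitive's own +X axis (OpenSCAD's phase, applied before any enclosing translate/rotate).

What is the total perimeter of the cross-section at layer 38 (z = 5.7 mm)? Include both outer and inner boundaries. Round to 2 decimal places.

At z = 5.7 mm: the cylinder: section is a regular 6-gon, circumradius r=4.5 (perimeter = 2·6·4.500·sin(180°/6) = 27.00 mm); the cube at (8, 2) is absent (z outside [-0.5, 5.5]); Subtracting the remaining from the first: none of the subtracted shapes is present at this height, so the r=4.5 cylinder is unchanged — boundary = 27.00 mm. Overall, the cross-section is a single solid region. Total boundary length (outer) = 27.00 mm.

27.00 mm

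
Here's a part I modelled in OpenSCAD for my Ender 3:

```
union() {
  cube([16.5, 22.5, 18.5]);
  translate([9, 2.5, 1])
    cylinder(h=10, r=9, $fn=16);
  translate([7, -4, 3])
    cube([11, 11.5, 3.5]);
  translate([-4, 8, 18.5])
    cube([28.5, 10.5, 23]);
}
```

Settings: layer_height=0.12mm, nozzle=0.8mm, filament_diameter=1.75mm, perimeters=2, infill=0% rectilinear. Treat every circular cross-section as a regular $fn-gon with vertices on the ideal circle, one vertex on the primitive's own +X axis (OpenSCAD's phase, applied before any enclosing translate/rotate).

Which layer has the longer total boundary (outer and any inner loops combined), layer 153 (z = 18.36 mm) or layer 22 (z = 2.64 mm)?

layer 22 (z = 2.64 mm)

Layer 153 (z = 18.36): the cube is present — its section is the full 16.5×22.5 rectangle (perimeter 78.00 mm); the cylinder at (9, 2.5) is absent (z outside [1, 11]); the cube at (7, -4) is not intersected at this z (z outside [3, 6.5]); the cube at (-4, 8) is absent (z outside [18.5, 41.5]); Combining (union): only the 16.5×22.5 cube is present, so the union is just that shape — boundary = 78.00 mm. So its perimeter = 78.00 mm. Layer 22 (z = 2.64): the cube is present — its section is the full 16.5×22.5 rectangle (perimeter 78.00 mm); the cylinder at (9, 2.5): section is a regular 16-gon, circumradius r=9 (perimeter = 2·16·9.000·sin(180°/16) = 56.19 mm); the cube at (7, -4) does not reach this height (z outside [3, 6.5]); the cube at (-4, 8) is absent (z outside [18.5, 41.5]); Taking the union: the regions partially overlap (shared area 160.13 mm²), so the edge portions inside another operand are dropped and the merged outline is re-measured after clipping — boundary = 85.36 mm. So its perimeter = 85.36 mm. Layer 22 is larger (85.36 vs 78.00 mm).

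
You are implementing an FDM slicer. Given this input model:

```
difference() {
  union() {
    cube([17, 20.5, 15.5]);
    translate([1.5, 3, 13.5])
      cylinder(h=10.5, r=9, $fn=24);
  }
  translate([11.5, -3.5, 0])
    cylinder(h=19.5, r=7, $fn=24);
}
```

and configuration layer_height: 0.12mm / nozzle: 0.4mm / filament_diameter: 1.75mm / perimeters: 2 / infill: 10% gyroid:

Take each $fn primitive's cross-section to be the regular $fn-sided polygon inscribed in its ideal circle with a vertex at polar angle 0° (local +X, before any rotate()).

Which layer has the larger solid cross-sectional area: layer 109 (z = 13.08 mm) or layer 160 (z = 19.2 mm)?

Layer 109 (z = 13.08): the cube (footprint 17×20.5) is included at this height (area 348.50 mm²); the cylinder at (1.5, 3) does not reach this height (z outside [13.5, 24]); Merging all regions: only the 17×20.5 cube is present, so the union is just that shape — area = 348.50 mm²; the r=7 cylinder at (11.5, -3.5) gives a regular 24-gon of circumradius 7 (constant along its height) (area = (24/2)·7.000²·sin(360°/24) = 152.19 mm²); Taking the first minus the rest: starting from the result so far (348.50 mm²), the r=7 cylinder at (11.5, -3.5) partially overlaps it — only the 29.30 mm² overlap (of its 152.19 mm²) is removed, clipping the outline — area = 319.20 mm². So its area = 319.20 mm². Layer 160 (z = 19.2): the cube is not intersected at this z (z outside [0, 15.5]); the r=9 cylinder at (1.5, 3) contributes a regular 24-gon of circumradius 9 (area = (24/2)·9.000²·sin(360°/24) = 251.57 mm²); Combining (union): only the r=9 cylinder at (1.5, 3) is present, so the union is just that shape — area = 251.57 mm²; the r=7 cylinder at (11.5, -3.5) gives a regular 24-gon of circumradius 7 (constant along its height) (area = (24/2)·7.000²·sin(360°/24) = 152.19 mm²); Subtracting the remaining from the first: starting from that combined region (251.57 mm²), the r=7 cylinder at (11.5, -3.5) partially overlaps it — only the 28.42 mm² overlap (of its 152.19 mm²) is removed, clipping the outline — area = 223.15 mm². So its area = 223.15 mm². Layer 109 is larger (319.20 vs 223.15 mm²).

layer 109 (z = 13.08 mm)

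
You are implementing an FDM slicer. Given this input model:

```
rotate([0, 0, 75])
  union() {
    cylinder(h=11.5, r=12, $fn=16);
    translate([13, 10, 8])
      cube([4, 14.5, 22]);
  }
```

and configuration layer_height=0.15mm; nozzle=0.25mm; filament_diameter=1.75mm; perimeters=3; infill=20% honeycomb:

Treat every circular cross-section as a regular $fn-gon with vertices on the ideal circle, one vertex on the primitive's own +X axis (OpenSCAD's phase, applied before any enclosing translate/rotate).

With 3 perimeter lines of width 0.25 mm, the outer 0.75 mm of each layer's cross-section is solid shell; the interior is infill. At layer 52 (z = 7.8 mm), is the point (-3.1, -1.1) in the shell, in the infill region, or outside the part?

infill

At z = 7.8 mm: the cylinder: section is a regular 16-gon, circumradius r=12; the cube at (13, 10) is absent (z outside [8, 30]); Merging all regions: only the r=12 cylinder is present, so the union is just that shape — 1 connected region; (whole slice rotated 75° about Z — lengths, areas and connectivity unchanged). Overall, the cross-section is a single solid region. Undo the 75° rotation: the query point maps to (-1.865, 2.710) in the un-rotated model frame. The nearest boundary edge runs (-4.59, 11.09)→(-8.49, 8.49); distance from the point to it = 8.48 mm. The point is inside the cross-section and 8.48 mm from the nearest boundary — more than the 0.75 mm shell width (3 × 0.25), so it's in the infill interior.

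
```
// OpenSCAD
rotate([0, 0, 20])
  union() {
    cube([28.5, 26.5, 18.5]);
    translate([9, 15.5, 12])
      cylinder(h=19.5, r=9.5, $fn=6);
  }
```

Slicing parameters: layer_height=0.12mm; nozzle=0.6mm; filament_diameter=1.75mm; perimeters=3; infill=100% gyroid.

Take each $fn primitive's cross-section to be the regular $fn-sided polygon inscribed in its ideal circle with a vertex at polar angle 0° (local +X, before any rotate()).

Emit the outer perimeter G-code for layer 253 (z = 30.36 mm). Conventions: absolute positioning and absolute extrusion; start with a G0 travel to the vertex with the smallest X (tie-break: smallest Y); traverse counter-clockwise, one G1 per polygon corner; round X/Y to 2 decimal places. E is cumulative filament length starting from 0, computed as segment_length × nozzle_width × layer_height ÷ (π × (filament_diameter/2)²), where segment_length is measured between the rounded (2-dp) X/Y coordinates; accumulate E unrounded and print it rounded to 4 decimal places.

At z = 30.36 mm: the cube is absent (z outside [0, 18.5]); the r=9.5 cylinder at (9, 15.5) gives a regular 6-gon of circumradius 9.5 (constant along its height); Combining (union): only the r=9.5 cylinder at (9, 15.5) is present, so the union is just that shape — 1 connected region; (rotated 20° about Z; rotation is an isometry so areas/perimeters/island counts are preserved). The outline is a single polygon with 6 vertices. Extrusion per mm of travel: 0.6 × 0.12 / (π × 0.875²) = 0.029934. Accumulating E over each segment gives final E = 1.7059.

G0 X-5.77 Y14.39 Z30.36
G1 X1.51 Y8.29 E0.2843
G1 X10.43 Y11.54 E0.5685
G1 X12.08 Y20.89 E0.8527
G1 X4.81 Y27.00 E1.1370
G1 X-4.12 Y23.75 E1.4214
G1 X-5.77 Y14.39 E1.7059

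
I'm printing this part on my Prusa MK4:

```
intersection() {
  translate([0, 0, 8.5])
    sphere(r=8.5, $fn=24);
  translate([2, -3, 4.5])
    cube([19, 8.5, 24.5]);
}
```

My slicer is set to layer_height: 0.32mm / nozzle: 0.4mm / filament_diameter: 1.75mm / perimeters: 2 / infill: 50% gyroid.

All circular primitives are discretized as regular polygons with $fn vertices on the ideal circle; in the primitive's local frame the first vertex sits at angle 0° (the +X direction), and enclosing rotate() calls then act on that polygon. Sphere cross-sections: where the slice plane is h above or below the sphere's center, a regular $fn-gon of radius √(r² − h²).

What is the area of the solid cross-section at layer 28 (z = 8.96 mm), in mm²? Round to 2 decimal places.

50.65 mm²

At z = 8.96 mm: the sphere: section is a regular 24-gon, circumradius = √(r²−h²) = √(8.5²−0.46²) = 8.488 (area = (24/2)·8.488²·sin(360°/24) = 223.74 mm²); the cube at (2, -3) (footprint 19×8.5) is included at this height (area 161.50 mm²); After intersecting: the 19×8.5 cube at (2, -3) partially overlaps the r=8.5 sphere; clipping to the common part keeps 50.65 mm² — area = 50.65 mm². Overall, the cross-section is a single solid region. Net area = 50.65 mm².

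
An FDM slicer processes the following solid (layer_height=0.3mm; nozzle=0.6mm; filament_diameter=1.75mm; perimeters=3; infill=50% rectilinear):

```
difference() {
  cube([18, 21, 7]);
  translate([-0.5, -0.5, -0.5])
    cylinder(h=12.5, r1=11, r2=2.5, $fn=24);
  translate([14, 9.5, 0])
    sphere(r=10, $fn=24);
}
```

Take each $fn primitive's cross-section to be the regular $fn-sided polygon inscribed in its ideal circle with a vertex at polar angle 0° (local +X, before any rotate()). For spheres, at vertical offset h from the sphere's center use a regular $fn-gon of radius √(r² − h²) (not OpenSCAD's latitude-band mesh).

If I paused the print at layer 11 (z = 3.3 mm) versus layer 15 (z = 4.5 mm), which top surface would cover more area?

Layer 11 (z = 3.3): the cube is present — its section is the full 18×21 rectangle (area 378.00 mm²); the cone at (-0.5, -0.5) (r1=11→r2=2.5) has section circumradius 8.416 here — a regular 24-gon (area = (24/2)·8.416²·sin(360°/24) = 219.98 mm²); the r=10 sphere at (14, 9.5) slices to a regular 24-gon of circumradius 9.440 (√(r²−h²) with h=3.3 from center) (area = (24/2)·9.440²·sin(360°/24) = 276.76 mm²); Taking the first minus the rest: starting from the 18×21 cube (378.00 mm²), the cone at (-0.5, -0.5) partially overlaps it — only the 46.86 mm² overlap (of its 219.98 mm²) is removed, clipping the outline; the r=10 sphere at (14, 9.5) partially overlaps it — only the 210.90 mm² overlap (of its 276.76 mm²) is removed, clipping the outline — area = 120.24 mm². So its area = 120.24 mm². Layer 15 (z = 4.5): the 18×21 cube contributes its full rectangle (area 378.00 mm²); the cone at (-0.5, -0.5) (r1=11→r2=2.5) has section circumradius 7.600 here — a regular 24-gon (area = (24/2)·7.600²·sin(360°/24) = 179.39 mm²); the r=10 sphere at (14, 9.5) slices to a regular 24-gon of circumradius 8.930 (√(r²−h²) with h=4.5 from center) (area = (24/2)·8.930²·sin(360°/24) = 247.69 mm²); Subtracting the remaining from the first: starting from the 18×21 cube (378.00 mm²), the cone at (-0.5, -0.5) partially overlaps it — only the 37.53 mm² overlap (of its 179.39 mm²) is removed, clipping the outline; the r=10 sphere at (14, 9.5) partially overlaps it — only the 192.38 mm² overlap (of its 247.69 mm²) is removed, clipping the outline — area = 148.09 mm². So its area = 148.09 mm². Layer 15 is larger (148.09 vs 120.24 mm²).

layer 15 (z = 4.5 mm)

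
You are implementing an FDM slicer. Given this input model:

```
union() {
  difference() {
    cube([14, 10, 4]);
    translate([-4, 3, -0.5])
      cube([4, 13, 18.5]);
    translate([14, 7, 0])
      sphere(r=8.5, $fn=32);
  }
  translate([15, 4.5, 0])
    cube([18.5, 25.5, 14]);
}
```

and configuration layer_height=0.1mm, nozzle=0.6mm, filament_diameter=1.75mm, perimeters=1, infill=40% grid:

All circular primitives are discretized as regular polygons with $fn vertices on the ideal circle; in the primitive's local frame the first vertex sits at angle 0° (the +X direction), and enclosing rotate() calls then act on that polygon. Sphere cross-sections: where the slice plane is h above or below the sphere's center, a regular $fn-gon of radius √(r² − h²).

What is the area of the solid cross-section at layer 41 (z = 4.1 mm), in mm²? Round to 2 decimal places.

At z = 4.1 mm: the cube is not intersected at this z (z outside [0, 4]); the 4×13 cube at (-4, 3) contributes its full rectangle (area 52.00 mm²); the sphere at (14, 7): section is a regular 32-gon, circumradius = √(r²−h²) = √(8.5²−4.1²) = 7.446 (area = (32/2)·7.446²·sin(360°/32) = 173.05 mm²); After the difference (first − rest): the first operand is absent here, so nothing remains; the cube at (15, 4.5) (footprint 18.5×25.5) is included at this height (area 471.75 mm²); Taking the union: only the 18.5×25.5 cube at (15, 4.5) is present, so the union is just that shape — area = 471.75 mm². Overall, the cross-section is a single solid region. Net area = 471.75 mm².

471.75 mm²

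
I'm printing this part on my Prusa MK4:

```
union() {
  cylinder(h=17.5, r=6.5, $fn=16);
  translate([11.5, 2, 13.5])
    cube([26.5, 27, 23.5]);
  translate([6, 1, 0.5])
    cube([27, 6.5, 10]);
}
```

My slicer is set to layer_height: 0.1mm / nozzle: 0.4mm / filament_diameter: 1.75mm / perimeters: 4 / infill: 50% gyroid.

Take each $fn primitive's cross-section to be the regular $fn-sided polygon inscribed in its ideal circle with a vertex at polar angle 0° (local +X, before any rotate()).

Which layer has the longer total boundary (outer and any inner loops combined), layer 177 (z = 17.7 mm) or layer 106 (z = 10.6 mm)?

layer 177 (z = 17.7 mm)

Layer 177 (z = 17.7): the cylinder does not reach this height (z outside [0, 17.5]); the cube at (11.5, 2) (footprint 26.5×27) is included at this height (perimeter 107.00 mm); the cube at (6, 1) does not reach this height (z outside [0.5, 10.5]); Combining (union): only the 26.5×27 cube at (11.5, 2) is present, so the union is just that shape — boundary = 107.00 mm. So its perimeter = 107.00 mm. Layer 106 (z = 10.6): the r=6.5 cylinder contributes a regular 16-gon of circumradius 6.5 (perimeter = 2·16·6.500·sin(180°/16) = 40.58 mm); the cube at (11.5, 2) does not reach this height (z outside [13.5, 37]); the cube at (6, 1) is not intersected at this z (z outside [0.5, 10.5]); Merging all regions: only the r=6.5 cylinder is present, so the union is just that shape — boundary = 40.58 mm. So its perimeter = 40.58 mm. Layer 177 is larger (107.00 vs 40.58 mm).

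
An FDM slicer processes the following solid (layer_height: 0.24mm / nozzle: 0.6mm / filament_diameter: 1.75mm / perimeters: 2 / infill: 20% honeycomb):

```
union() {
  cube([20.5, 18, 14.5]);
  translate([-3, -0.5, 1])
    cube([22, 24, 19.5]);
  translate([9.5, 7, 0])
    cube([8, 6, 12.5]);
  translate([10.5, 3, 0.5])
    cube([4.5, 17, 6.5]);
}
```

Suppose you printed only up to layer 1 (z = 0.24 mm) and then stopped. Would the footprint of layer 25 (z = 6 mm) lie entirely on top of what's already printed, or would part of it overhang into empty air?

part overhangs

Compare the two slices. At z = 0.24: the 20.5×18 cube contributes its full rectangle (area 369.00 mm²); the cube at (-3, -0.5) does not reach this height (z outside [1, 20.5]); the 8×6 cube at (9.5, 7) contributes its full rectangle (area 48.00 mm²); the cube at (10.5, 3) is not intersected at this z (z outside [0.5, 7]); Taking the union: the 8×6 cube at (9.5, 7) lies entirely inside the 20.5×18 cube, so the union is just the 20.5×18 cube — area = 369.00 mm². At z = 6: the cube (footprint 20.5×18) is included at this height (area 369.00 mm²); the cube at (-3, -0.5) (footprint 22×24) is included at this height (area 528.00 mm²); the cube at (9.5, 7) is present — its section is the full 8×6 rectangle (area 48.00 mm²); the cube at (10.5, 3) is present — its section is the full 4.5×17 rectangle (area 76.50 mm²); Merging all regions: the regions partially overlap — summed areas 1021.50 mm² minus the doubly-counted overlap 466.50 mm² gives 555.00 mm² — area = 555.00 mm². Checking containment: at z = 6 the cross-section extends beyond the z = 0.24 cross-section by about 186.00 mm².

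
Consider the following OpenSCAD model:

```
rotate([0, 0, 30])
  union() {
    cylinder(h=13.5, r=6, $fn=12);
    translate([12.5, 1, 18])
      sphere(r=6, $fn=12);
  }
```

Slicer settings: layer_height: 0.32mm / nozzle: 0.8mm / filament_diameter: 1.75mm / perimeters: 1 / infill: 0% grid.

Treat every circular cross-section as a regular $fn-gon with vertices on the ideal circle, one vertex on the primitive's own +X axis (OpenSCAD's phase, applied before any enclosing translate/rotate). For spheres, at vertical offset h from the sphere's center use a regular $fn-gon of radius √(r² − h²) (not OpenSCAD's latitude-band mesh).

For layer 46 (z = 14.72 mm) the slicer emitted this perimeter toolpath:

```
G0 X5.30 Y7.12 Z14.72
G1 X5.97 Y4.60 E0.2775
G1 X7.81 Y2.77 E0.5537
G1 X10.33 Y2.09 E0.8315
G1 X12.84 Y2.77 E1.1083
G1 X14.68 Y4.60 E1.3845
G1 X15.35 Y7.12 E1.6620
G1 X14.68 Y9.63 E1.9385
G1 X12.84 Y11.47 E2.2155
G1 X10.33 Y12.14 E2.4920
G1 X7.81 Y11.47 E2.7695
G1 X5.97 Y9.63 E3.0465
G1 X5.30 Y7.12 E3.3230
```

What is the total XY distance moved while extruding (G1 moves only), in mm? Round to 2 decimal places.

31.22 mm

Sum the Euclidean lengths of each G1 segment: total = 31.22 mm.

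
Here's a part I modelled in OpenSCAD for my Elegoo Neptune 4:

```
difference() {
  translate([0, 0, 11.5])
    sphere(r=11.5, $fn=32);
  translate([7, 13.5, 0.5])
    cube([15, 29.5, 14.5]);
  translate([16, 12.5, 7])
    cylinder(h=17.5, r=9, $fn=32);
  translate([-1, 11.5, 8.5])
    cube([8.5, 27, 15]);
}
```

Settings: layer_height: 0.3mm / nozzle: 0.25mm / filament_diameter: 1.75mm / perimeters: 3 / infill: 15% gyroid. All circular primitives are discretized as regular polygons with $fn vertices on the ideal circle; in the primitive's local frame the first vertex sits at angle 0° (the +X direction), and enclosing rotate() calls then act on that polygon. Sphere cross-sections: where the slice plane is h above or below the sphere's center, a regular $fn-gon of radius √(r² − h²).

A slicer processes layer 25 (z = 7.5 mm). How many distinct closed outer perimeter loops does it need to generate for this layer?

1

At z = 7.5 mm: the r=11.5 sphere slices to a regular 32-gon of circumradius 10.782 (√(r²−h²) with h=4 from center); the 15×29.5 cube at (7, 13.5) contributes its full rectangle; the r=9 cylinder at (16, 12.5) gives a regular 32-gon of circumradius 9 (constant along its height); the cube at (-1, 11.5) is not intersected at this z (z outside [8.5, 23.5]); After the difference (first − rest): starting from the r=11.5 sphere, the 15×29.5 cube at (7, 13.5) misses the remaining region (no effect); the r=9 cylinder at (16, 12.5) misses the remaining region (no effect) — 1 connected region. The result has 1 disconnected region.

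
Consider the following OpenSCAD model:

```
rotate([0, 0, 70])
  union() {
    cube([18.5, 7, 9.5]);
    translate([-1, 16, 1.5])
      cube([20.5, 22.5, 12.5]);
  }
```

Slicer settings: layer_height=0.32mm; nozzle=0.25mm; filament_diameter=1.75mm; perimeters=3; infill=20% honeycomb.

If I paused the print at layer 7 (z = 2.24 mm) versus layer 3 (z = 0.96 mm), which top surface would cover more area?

layer 7 (z = 2.24 mm)

Layer 7 (z = 2.24): the cube is present — its section is the full 18.5×7 rectangle (area 129.50 mm²); the cube at (-1, 16) is present — its section is the full 20.5×22.5 rectangle (area 461.25 mm²); Combining (union): the 2 present regions are separate (no shared area or edge), so areas and boundary lengths simply add and each stays a separate island — area = 590.75 mm²; (rotated 70° about Z; rotation is an isometry so areas/perimeters/island counts are preserved). So its area = 590.75 mm². Layer 3 (z = 0.96): the 18.5×7 cube contributes its full rectangle (area 129.50 mm²); the cube at (-1, 16) is absent (z outside [1.5, 14]); Merging all regions: only the 18.5×7 cube is present, so the union is just that shape — area = 129.50 mm²; (rotated 70° about Z; rotation is an isometry so areas/perimeters/island counts are preserved). So its area = 129.50 mm². Layer 7 is larger (590.75 vs 129.50 mm²).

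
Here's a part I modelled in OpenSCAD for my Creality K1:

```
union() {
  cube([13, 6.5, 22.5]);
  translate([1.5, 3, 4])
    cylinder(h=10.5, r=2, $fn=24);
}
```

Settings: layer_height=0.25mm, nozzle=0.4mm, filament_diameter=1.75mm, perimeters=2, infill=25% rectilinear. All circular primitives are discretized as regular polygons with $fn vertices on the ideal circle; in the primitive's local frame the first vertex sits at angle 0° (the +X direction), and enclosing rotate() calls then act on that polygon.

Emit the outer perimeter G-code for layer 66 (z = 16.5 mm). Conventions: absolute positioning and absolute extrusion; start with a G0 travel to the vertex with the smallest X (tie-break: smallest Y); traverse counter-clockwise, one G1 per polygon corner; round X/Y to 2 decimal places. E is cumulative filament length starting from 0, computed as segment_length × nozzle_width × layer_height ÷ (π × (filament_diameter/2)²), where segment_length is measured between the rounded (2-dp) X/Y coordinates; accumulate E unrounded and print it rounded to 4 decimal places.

G0 X0.00 Y0.00 Z16.50
G1 X13.00 Y0.00 E0.5405
G1 X13.00 Y6.50 E0.8107
G1 X0.00 Y6.50 E1.3512
G1 X0.00 Y0.00 E1.6214

At z = 16.5 mm: the cube (footprint 13×6.5) is included at this height; the cylinder at (1.5, 3) does not reach this height (z outside [4, 14.5]); Taking the union: only the 13×6.5 cube is present, so the union is just that shape — 1 connected region. The outline is a single polygon with 4 vertices. Extrusion per mm of travel: 0.4 × 0.25 / (π × 0.875²) = 0.041575. Accumulating E over each segment gives final E = 1.6214.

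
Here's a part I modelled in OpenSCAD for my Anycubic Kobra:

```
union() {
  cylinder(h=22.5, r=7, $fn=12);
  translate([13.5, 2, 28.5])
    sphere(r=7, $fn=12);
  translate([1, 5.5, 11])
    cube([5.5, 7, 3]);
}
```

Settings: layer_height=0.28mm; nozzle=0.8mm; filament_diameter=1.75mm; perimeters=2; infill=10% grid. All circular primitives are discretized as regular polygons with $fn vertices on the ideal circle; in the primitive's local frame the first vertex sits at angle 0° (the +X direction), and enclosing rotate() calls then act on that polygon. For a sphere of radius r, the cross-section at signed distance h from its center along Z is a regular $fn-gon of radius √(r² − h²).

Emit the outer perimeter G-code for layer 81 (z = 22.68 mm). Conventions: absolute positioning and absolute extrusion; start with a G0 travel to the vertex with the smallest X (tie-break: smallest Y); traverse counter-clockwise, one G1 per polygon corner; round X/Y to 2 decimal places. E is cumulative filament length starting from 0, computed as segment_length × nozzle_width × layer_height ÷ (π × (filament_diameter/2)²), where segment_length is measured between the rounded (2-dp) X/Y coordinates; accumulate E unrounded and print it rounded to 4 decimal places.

G0 X9.61 Y2.00 Z22.68
G1 X10.13 Y0.06 E0.1870
G1 X11.56 Y-1.37 E0.3754
G1 X13.50 Y-1.89 E0.5624
G1 X15.44 Y-1.37 E0.7495
G1 X16.87 Y0.06 E0.9378
G1 X17.39 Y2.00 E1.1249
G1 X16.87 Y3.94 E1.3119
G1 X15.44 Y5.37 E1.5002
G1 X13.50 Y5.89 E1.6873
G1 X11.56 Y5.37 E1.8743
G1 X10.13 Y3.94 E2.0627
G1 X9.61 Y2.00 E2.2497

At z = 22.68 mm: the cylinder is not intersected at this z (z outside [0, 22.5]); the r=7 sphere at (13.5, 2) contributes a regular 12-gon of circumradius √(7²−5.82²) = 3.889; the cube at (1, 5.5) does not reach this height (z outside [11, 14]); Taking the union: only the r=7 sphere at (13.5, 2) is present, so the union is just that shape — 1 connected region. The outline is a single polygon with 12 vertices. Extrusion per mm of travel: 0.8 × 0.28 / (π × 0.875²) = 0.093128. Accumulating E over each segment gives final E = 2.2497.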